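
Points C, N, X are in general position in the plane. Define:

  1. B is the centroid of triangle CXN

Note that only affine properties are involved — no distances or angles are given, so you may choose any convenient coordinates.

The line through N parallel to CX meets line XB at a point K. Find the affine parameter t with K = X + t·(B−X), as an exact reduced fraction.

t = 3

Assign C = (0, 0), N = (1, 0), X = (0, 1) — the answer is frame-independent, so this choice is without loss of generality.
1. B is the centroid of triangle CXN ⇒ B = (1/3, 1/3)
through N parallel to CX: direction (0, 1); meets XB at K = (1, -1)
K = X + t·(B−X) with t = 3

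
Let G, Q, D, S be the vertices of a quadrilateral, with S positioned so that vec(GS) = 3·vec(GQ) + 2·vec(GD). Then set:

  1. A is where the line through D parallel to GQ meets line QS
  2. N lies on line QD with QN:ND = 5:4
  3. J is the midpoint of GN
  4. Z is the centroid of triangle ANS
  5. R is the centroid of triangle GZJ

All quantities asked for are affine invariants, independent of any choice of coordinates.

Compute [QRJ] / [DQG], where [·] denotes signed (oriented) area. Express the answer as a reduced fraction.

Work in coordinates with G = (0, 0), Q = (1, 0), D = (0, 1), S = (3, 2).
1. A is where the line through D parallel to GQ meets line QS ⇒ A = (2, 1)
2. N lies on line QD with QN:ND = 5:4 ⇒ N = (4/9, 5/9)
3. J is the midpoint of GN ⇒ J = (2/9, 5/18)
4. Z is the centroid of triangle ANS ⇒ Z = (49/27, 32/27)
5. R is the centroid of triangle GZJ ⇒ R = (55/81, 79/162)
2·[QRJ] = 47/162, 2·[DQG] = -1
[QRJ]:[DQG] = 47/162:-1 = -47/162

[QRJ]:[DQG] = -47/162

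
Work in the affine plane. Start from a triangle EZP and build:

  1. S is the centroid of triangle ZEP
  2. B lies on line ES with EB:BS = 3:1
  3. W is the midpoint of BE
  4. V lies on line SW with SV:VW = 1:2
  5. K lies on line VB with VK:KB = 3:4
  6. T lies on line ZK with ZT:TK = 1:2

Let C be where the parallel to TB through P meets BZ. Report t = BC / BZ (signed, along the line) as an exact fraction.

t = -127

Work in coordinates with E = (0, 0), Z = (1, 0), P = (0, 1).
1. S is the centroid of triangle ZEP ⇒ S = (1/3, 1/3)
2. B lies on line ES with EB:BS = 3:1 ⇒ B = (1/4, 1/4)
3. W is the midpoint of BE ⇒ W = (1/8, 1/8)
4. V lies on line SW with SV:VW = 1:2 ⇒ V = (19/72, 19/72)
5. K lies on line VB with VK:KB = 3:4 ⇒ K = (65/252, 65/252)
6. T lies on line ZK with ZT:TK = 1:2 ⇒ T = (569/756, 65/756)
through P parallel to TB: direction (-95/189, 31/189); meets BZ at C = (-95, 32)
C = B + t·(Z−B) with t = -127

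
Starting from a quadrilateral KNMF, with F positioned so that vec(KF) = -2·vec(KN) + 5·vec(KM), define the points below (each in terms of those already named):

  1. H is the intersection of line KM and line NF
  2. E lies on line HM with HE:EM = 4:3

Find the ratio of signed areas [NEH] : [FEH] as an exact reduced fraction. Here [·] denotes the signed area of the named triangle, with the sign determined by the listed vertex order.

Choose coordinates K = (0, 0), N = (1, 0), M = (0, 1), F = (-2, 5).
1. H is the intersection of line KM and line NF ⇒ H = (0, 5/3)
2. E lies on line HM with HE:EM = 4:3 ⇒ E = (0, 9/7)
2·[NEH] = -8/21, 2·[FEH] = 16/21
[NEH]:[FEH] = -8/21:16/21 = -1/2

[NEH]:[FEH] = -1/2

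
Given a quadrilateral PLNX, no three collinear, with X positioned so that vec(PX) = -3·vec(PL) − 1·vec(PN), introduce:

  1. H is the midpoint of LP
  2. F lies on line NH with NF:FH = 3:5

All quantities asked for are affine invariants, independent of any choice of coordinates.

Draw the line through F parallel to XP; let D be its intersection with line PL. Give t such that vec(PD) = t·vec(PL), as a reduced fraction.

Work in coordinates with P = (0, 0), L = (1, 0), N = (0, 1), X = (-3, -1).
1. H is the midpoint of LP ⇒ H = (1/2, 0)
2. F lies on line NH with NF:FH = 3:5 ⇒ F = (3/16, 5/8)
through F parallel to XP: direction (3, 1); meets PL at D = (-27/16, 0)
D = P + t·(L−P) with t = -27/16

t = -27/16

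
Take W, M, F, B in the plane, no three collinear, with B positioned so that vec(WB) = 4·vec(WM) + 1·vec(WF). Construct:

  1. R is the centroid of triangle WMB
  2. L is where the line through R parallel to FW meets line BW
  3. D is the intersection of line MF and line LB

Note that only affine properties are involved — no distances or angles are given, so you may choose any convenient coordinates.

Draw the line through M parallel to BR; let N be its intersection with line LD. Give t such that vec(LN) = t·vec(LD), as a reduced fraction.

Work in coordinates with W = (0, 0), M = (1, 0), F = (0, 1), B = (4, 1).
1. R is the centroid of triangle WMB ⇒ R = (5/3, 1/3)
2. L is where the line through R parallel to FW meets line BW ⇒ L = (5/3, 5/12)
3. D is the intersection of line MF and line LB ⇒ D = (4/5, 1/5)
through M parallel to BR: direction (-7/3, -2/3); meets LD at N = (8, 2)
N = L + t·(D−L) with t = -95/13

t = -95/13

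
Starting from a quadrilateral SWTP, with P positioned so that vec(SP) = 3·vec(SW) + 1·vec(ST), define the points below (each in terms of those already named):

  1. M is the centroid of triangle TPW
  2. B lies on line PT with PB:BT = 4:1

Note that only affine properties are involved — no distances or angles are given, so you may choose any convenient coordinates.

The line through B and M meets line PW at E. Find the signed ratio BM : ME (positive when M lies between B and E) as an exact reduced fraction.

Choose coordinates S = (0, 0), W = (1, 0), T = (0, 1), P = (3, 1).
1. M is the centroid of triangle TPW ⇒ M = (4/3, 2/3)
2. B lies on line PT with PB:BT = 4:1 ⇒ B = (3/5, 1)
line BM meets PW at E = (13/7, 3/7)
M = B + t·(E−B) with t = 7/12, so BM:ME = 7/12:5/12

BM:ME = 7/5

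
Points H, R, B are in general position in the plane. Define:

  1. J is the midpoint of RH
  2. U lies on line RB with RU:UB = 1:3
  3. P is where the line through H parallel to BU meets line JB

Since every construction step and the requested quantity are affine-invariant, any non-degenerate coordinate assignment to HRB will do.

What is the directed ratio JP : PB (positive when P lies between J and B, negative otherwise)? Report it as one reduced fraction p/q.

Set H = (0, 0), R = (1, 0), B = (0, 1); any affine frame gives the same invariant.
1. J is the midpoint of RH ⇒ J = (1/2, 0)
2. U lies on line RB with RU:UB = 1:3 ⇒ U = (3/4, 1/4)
3. P is where the line through H parallel to BU meets line JB ⇒ P = (1, -1)
P = J + t·(B−J) with t = -1, so JP:PB = t:(1−t) = -1:2

JP:PB = -1/2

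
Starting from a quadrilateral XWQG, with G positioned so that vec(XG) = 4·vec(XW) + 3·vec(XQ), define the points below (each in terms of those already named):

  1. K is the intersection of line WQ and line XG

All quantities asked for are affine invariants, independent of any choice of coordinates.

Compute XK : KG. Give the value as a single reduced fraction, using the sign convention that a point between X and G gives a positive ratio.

Choose coordinates X = (0, 0), W = (1, 0), Q = (0, 1), G = (4, 3).
1. K is the intersection of line WQ and line XG ⇒ K = (4/7, 3/7)
K = X + t·(G−X) with t = 1/7, so XK:KG = t:(1−t) = 1/7:6/7

XK:KG = 1/6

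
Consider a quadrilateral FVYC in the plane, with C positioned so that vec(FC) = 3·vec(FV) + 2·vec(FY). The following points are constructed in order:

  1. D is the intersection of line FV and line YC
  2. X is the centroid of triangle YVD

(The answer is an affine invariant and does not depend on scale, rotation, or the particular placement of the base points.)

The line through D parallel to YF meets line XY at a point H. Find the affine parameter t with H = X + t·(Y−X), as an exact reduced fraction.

Set F = (0, 0), V = (1, 0), Y = (0, 1), C = (3, 2); any affine frame gives the same invariant.
1. D is the intersection of line FV and line YC ⇒ D = (-3, 0)
2. X is the centroid of triangle YVD ⇒ X = (-2/3, 1/3)
through D parallel to YF: direction (0, -1); meets XY at H = (-3, -2)
H = X + t·(Y−X) with t = -7/2

t = -7/2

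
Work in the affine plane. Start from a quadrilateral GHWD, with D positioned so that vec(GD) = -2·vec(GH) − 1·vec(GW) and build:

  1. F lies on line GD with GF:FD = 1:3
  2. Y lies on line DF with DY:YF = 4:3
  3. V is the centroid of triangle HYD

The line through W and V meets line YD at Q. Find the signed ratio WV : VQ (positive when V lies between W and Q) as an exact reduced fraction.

WV:VQ = -7

Work in coordinates with G = (0, 0), H = (1, 0), W = (0, 1), D = (-2, -1).
1. F lies on line GD with GF:FD = 1:3 ⇒ F = (-1/2, -1/4)
2. Y lies on line DF with DY:YF = 4:3 ⇒ Y = (-8/7, -4/7)
3. V is the centroid of triangle HYD ⇒ V = (-5/7, -11/21)
line WV meets YD at Q = (-30/49, -15/49)
V = W + t·(Q−W) with t = 7/6, so WV:VQ = 7/6:-1/6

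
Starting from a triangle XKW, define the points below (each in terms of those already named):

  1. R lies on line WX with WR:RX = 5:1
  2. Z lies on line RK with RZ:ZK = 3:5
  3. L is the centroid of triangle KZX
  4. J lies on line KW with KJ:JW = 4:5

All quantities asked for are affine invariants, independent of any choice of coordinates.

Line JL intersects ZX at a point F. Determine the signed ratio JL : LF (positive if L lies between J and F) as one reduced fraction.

Choose coordinates X = (0, 0), K = (1, 0), W = (0, 1).
1. R lies on line WX with WR:RX = 5:1 ⇒ R = (0, 1/6)
2. Z lies on line RK with RZ:ZK = 3:5 ⇒ Z = (3/8, 5/48)
3. L is the centroid of triangle KZX ⇒ L = (11/24, 5/144)
4. J lies on line KW with KJ:JW = 4:5 ⇒ J = (5/9, 4/9)
line JL meets ZX at F = (239/496, 1195/8928)
L = J + t·(F−J) with t = 62/47, so JL:LF = 62/47:-15/47

JL:LF = -62/15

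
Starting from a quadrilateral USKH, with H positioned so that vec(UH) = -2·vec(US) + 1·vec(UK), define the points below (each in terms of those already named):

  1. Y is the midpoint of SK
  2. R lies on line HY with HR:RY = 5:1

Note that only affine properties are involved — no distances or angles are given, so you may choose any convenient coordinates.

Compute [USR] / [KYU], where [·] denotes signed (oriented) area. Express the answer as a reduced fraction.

[USR]:[KYU] = -7/6

Choose coordinates U = (0, 0), S = (1, 0), K = (0, 1), H = (-2, 1).
1. Y is the midpoint of SK ⇒ Y = (1/2, 1/2)
2. R lies on line HY with HR:RY = 5:1 ⇒ R = (1/12, 7/12)
2·[USR] = 7/12, 2·[KYU] = -1/2
[USR]:[KYU] = 7/12:-1/2 = -7/6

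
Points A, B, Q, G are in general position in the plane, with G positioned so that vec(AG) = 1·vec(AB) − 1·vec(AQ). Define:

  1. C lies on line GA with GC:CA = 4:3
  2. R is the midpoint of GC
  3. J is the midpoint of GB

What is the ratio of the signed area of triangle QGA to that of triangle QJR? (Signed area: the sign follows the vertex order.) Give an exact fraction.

[QGA]:[QJR] = 14/9

Set A = (0, 0), B = (1, 0), Q = (0, 1), G = (1, -1); any affine frame gives the same invariant.
1. C lies on line GA with GC:CA = 4:3 ⇒ C = (3/7, -3/7)
2. R is the midpoint of GC ⇒ R = (5/7, -5/7)
3. J is the midpoint of GB ⇒ J = (1, -1/2)
2·[QGA] = -1, 2·[QJR] = -9/14
[QGA]:[QJR] = -1:-9/14 = 14/9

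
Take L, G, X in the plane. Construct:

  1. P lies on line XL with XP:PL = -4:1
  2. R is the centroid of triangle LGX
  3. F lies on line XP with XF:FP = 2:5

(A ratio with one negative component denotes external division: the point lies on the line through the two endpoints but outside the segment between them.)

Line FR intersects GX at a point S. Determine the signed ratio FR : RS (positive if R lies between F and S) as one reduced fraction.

FR:RS = 1/7

Choose coordinates L = (0, 0), G = (1, 0), X = (0, 1).
1. P lies on line XL with XP:PL = -4:1 ⇒ P = (0, -1/3)
2. R is the centroid of triangle LGX ⇒ R = (1/3, 1/3)
3. F lies on line XP with XF:FP = 2:5 ⇒ F = (0, 13/21)
line FR meets GX at S = (8/3, -5/3)
R = F + t·(S−F) with t = 1/8, so FR:RS = 1/8:7/8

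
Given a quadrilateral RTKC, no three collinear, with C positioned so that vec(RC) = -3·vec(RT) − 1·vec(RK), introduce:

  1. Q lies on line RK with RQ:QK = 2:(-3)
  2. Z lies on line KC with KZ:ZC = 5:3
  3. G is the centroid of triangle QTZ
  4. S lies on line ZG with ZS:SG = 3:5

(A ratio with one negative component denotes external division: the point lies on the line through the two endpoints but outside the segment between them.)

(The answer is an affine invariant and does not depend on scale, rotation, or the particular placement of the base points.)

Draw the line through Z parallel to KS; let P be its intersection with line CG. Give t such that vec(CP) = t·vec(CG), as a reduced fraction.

Assign R = (0, 0), T = (1, 0), K = (0, 1), C = (-3, -1) — the answer is frame-independent, so this choice is without loss of generality.
1. Q lies on line RK with RQ:QK = 2:(-3) ⇒ Q = (0, -2)
2. Z lies on line KC with KZ:ZC = 5:3 ⇒ Z = (-15/8, -1/4)
3. G is the centroid of triangle QTZ ⇒ G = (-7/24, -3/4)
4. S lies on line ZG with ZS:SG = 3:5 ⇒ S = (-41/32, -7/16)
through Z parallel to KS: direction (-41/32, -23/16); meets CG at P = (-981/392, -187/196)
P = C + t·(G−C) with t = 9/49

t = 9/49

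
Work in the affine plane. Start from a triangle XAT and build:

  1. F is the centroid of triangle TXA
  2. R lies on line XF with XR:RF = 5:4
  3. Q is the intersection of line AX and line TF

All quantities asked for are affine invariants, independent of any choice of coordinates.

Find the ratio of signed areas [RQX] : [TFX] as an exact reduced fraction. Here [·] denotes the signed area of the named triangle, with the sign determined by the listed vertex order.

Assign X = (0, 0), A = (1, 0), T = (0, 1) — the answer is frame-independent, so this choice is without loss of generality.
1. F is the centroid of triangle TXA ⇒ F = (1/3, 1/3)
2. R lies on line XF with XR:RF = 5:4 ⇒ R = (5/27, 5/27)
3. Q is the intersection of line AX and line TF ⇒ Q = (1/2, 0)
2·[RQX] = -5/54, 2·[TFX] = -1/3
[RQX]:[TFX] = -5/54:-1/3 = 5/18

[RQX]:[TFX] = 5/18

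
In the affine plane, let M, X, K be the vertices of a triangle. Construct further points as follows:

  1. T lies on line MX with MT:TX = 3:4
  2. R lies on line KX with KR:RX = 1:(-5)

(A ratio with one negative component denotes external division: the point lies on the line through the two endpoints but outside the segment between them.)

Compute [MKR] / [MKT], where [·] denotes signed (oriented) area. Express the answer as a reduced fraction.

[MKR]:[MKT] = -7/12

Work in coordinates with M = (0, 0), X = (1, 0), K = (0, 1).
1. T lies on line MX with MT:TX = 3:4 ⇒ T = (3/7, 0)
2. R lies on line KX with KR:RX = 1:(-5) ⇒ R = (-1/4, 5/4)
2·[MKR] = 1/4, 2·[MKT] = -3/7
[MKR]:[MKT] = 1/4:-3/7 = -7/12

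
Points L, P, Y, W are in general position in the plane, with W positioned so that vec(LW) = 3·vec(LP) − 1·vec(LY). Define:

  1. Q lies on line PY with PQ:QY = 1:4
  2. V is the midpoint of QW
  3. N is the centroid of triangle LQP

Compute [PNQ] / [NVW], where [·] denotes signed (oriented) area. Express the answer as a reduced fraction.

Set L = (0, 0), P = (1, 0), Y = (0, 1), W = (3, -1); any affine frame gives the same invariant.
1. Q lies on line PY with PQ:QY = 1:4 ⇒ Q = (4/5, 1/5)
2. V is the midpoint of QW ⇒ V = (19/10, -2/5)
3. N is the centroid of triangle LQP ⇒ N = (3/5, 1/15)
2·[PNQ] = -1/15, 2·[NVW] = -4/15
[PNQ]:[NVW] = -1/15:-4/15 = 1/4

[PNQ]:[NVW] = 1/4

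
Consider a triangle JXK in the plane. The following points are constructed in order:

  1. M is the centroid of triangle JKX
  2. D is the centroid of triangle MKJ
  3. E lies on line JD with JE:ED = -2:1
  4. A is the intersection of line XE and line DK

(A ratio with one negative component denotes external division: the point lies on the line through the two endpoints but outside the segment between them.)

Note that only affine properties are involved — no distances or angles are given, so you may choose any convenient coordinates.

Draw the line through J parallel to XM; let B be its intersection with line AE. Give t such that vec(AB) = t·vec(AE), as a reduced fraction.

Choose coordinates J = (0, 0), X = (1, 0), K = (0, 1).
1. M is the centroid of triangle JKX ⇒ M = (1/3, 1/3)
2. D is the centroid of triangle MKJ ⇒ D = (1/9, 4/9)
3. E lies on line JD with JE:ED = -2:1 ⇒ E = (2/9, 8/9)
4. A is the intersection of line XE and line DK ⇒ A = (-1/27, 32/27)
through J parallel to XM: direction (-2/3, 1/3); meets AE at B = (16/9, -8/9)
B = A + t·(E−A) with t = 7

t = 7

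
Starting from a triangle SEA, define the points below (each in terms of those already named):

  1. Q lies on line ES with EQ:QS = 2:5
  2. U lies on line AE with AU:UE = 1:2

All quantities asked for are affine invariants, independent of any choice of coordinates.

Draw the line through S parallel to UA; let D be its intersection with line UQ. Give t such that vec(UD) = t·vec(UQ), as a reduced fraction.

t = 7/2

Choose coordinates S = (0, 0), E = (1, 0), A = (0, 1).
1. Q lies on line ES with EQ:QS = 2:5 ⇒ Q = (5/7, 0)
2. U lies on line AE with AU:UE = 1:2 ⇒ U = (1/3, 2/3)
through S parallel to UA: direction (-1/3, 1/3); meets UQ at D = (5/3, -5/3)
D = U + t·(Q−U) with t = 7/2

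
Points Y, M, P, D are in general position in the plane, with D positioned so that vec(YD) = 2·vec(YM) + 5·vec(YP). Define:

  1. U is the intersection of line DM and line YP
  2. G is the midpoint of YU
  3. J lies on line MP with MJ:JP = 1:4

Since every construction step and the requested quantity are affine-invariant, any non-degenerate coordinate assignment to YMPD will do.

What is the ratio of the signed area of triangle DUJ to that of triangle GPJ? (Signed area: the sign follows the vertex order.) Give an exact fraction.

Choose coordinates Y = (0, 0), M = (1, 0), P = (0, 1), D = (2, 5).
1. U is the intersection of line DM and line YP ⇒ U = (0, -5)
2. G is the midpoint of YU ⇒ G = (0, -5/2)
3. J lies on line MP with MJ:JP = 1:4 ⇒ J = (4/5, 1/5)
2·[DUJ] = -12/5, 2·[GPJ] = -14/5
[DUJ]:[GPJ] = -12/5:-14/5 = 6/7

[DUJ]:[GPJ] = 6/7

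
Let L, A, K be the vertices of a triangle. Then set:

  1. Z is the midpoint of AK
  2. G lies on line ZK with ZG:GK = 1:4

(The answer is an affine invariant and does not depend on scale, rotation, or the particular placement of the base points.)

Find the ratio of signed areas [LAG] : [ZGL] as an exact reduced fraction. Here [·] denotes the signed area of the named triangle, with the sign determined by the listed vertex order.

Choose coordinates L = (0, 0), A = (1, 0), K = (0, 1).
1. Z is the midpoint of AK ⇒ Z = (1/2, 1/2)
2. G lies on line ZK with ZG:GK = 1:4 ⇒ G = (2/5, 3/5)
2·[LAG] = 3/5, 2·[ZGL] = 1/10
[LAG]:[ZGL] = 3/5:1/10 = 6

[LAG]:[ZGL] = 6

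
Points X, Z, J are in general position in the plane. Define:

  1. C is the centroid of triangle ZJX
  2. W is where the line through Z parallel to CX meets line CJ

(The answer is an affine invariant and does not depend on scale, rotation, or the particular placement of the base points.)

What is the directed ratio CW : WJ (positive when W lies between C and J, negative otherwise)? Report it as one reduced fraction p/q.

Work in coordinates with X = (0, 0), Z = (1, 0), J = (0, 1).
1. C is the centroid of triangle ZJX ⇒ C = (1/3, 1/3)
2. W is where the line through Z parallel to CX meets line CJ ⇒ W = (2/3, -1/3)
W = C + t·(J−C) with t = -1, so CW:WJ = t:(1−t) = -1:2

CW:WJ = -1/2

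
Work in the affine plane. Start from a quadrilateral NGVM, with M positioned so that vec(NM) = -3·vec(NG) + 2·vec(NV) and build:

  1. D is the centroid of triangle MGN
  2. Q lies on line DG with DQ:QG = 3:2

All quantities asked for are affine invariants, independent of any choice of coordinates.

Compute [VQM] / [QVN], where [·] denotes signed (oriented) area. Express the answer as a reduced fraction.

Assign N = (0, 0), G = (1, 0), V = (0, 1), M = (-3, 2) — the answer is frame-independent, so this choice is without loss of generality.
1. D is the centroid of triangle MGN ⇒ D = (-2/3, 2/3)
2. Q lies on line DG with DQ:QG = 3:2 ⇒ Q = (1/3, 4/15)
2·[VQM] = -28/15, 2·[QVN] = 1/3
[VQM]:[QVN] = -28/15:1/3 = -28/5

[VQM]:[QVN] = -28/5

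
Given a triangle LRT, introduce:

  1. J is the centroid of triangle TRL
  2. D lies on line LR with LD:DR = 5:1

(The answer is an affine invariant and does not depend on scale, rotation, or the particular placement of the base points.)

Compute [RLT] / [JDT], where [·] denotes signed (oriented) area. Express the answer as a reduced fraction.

Work in coordinates with L = (0, 0), R = (1, 0), T = (0, 1).
1. J is the centroid of triangle TRL ⇒ J = (1/3, 1/3)
2. D lies on line LR with LD:DR = 5:1 ⇒ D = (5/6, 0)
2·[RLT] = -1, 2·[JDT] = 2/9
[RLT]:[JDT] = -1:2/9 = -9/2

[RLT]:[JDT] = -9/2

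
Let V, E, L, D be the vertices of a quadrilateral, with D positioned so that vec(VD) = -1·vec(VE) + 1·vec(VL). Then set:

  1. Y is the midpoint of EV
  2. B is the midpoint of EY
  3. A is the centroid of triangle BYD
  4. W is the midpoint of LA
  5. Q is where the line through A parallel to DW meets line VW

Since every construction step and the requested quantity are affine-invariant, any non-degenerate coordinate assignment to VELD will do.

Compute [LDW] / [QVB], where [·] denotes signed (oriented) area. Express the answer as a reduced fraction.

Assign V = (0, 0), E = (1, 0), L = (0, 1), D = (-1, 1) — the answer is frame-independent, so this choice is without loss of generality.
1. Y is the midpoint of EV ⇒ Y = (1/2, 0)
2. B is the midpoint of EY ⇒ B = (3/4, 0)
3. A is the centroid of triangle BYD ⇒ A = (1/12, 1/3)
4. W is the midpoint of LA ⇒ W = (1/24, 2/3)
5. Q is where the line through A parallel to DW meets line VW ⇒ Q = (3/136, 6/17)
2·[LDW] = 1/3, 2·[QVB] = 9/34
[LDW]:[QVB] = 1/3:9/34 = 34/27

[LDW]:[QVB] = 34/27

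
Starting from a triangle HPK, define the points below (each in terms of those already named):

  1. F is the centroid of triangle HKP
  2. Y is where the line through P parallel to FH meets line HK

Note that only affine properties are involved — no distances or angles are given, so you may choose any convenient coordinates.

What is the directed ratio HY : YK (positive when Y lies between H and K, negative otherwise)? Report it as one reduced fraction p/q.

Set H = (0, 0), P = (1, 0), K = (0, 1); any affine frame gives the same invariant.
1. F is the centroid of triangle HKP ⇒ F = (1/3, 1/3)
2. Y is where the line through P parallel to FH meets line HK ⇒ Y = (0, -1)
Y = H + t·(K−H) with t = -1, so HY:YK = t:(1−t) = -1:2

HY:YK = -1/2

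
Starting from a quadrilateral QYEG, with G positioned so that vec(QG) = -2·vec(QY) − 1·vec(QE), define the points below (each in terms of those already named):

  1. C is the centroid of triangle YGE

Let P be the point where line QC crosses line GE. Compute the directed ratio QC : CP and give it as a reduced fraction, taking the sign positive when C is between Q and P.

QC:CP = 1/2

Assign Q = (0, 0), Y = (1, 0), E = (0, 1), G = (-2, -1) — the answer is frame-independent, so this choice is without loss of generality.
1. C is the centroid of triangle YGE ⇒ C = (-1/3, 0)
line QC meets GE at P = (-1, 0)
C = Q + t·(P−Q) with t = 1/3, so QC:CP = 1/3:2/3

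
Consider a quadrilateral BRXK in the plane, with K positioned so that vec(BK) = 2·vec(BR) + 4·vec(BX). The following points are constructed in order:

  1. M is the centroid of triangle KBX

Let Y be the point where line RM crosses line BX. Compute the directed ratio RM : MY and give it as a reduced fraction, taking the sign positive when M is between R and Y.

Set B = (0, 0), R = (1, 0), X = (0, 1), K = (2, 4); any affine frame gives the same invariant.
1. M is the centroid of triangle KBX ⇒ M = (2/3, 5/3)
line RM meets BX at Y = (0, 5)
M = R + t·(Y−R) with t = 1/3, so RM:MY = 1/3:2/3

RM:MY = 1/2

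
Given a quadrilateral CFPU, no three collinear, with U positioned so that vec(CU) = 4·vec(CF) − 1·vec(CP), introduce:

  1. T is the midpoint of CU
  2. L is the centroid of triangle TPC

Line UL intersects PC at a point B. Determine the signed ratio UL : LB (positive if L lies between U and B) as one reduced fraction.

Assign C = (0, 0), F = (1, 0), P = (0, 1), U = (4, -1) — the answer is frame-independent, so this choice is without loss of generality.
1. T is the midpoint of CU ⇒ T = (2, -1/2)
2. L is the centroid of triangle TPC ⇒ L = (2/3, 1/6)
line UL meets PC at B = (0, 2/5)
L = U + t·(B−U) with t = 5/6, so UL:LB = 5/6:1/6

UL:LB = 5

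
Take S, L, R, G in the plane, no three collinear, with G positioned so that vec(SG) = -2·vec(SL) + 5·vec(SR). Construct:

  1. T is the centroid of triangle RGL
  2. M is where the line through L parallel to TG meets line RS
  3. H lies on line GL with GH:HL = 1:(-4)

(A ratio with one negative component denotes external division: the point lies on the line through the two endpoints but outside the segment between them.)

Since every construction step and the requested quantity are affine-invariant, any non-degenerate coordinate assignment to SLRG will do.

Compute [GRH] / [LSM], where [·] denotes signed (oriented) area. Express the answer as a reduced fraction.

Work in coordinates with S = (0, 0), L = (1, 0), R = (0, 1), G = (-2, 5).
1. T is the centroid of triangle RGL ⇒ T = (-1/3, 2)
2. M is where the line through L parallel to TG meets line RS ⇒ M = (0, 9/5)
3. H lies on line GL with GH:HL = 1:(-4) ⇒ H = (-3, 20/3)
2·[GRH] = -2/3, 2·[LSM] = -9/5
[GRH]:[LSM] = -2/3:-9/5 = 10/27

[GRH]:[LSM] = 10/27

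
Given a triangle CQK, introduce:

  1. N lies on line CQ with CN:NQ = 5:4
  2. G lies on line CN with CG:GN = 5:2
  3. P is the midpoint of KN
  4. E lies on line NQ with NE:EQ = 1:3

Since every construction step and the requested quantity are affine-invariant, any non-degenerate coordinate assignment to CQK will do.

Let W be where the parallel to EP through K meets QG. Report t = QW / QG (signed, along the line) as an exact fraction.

t = 7/19

Set C = (0, 0), Q = (1, 0), K = (0, 1); any affine frame gives the same invariant.
1. N lies on line CQ with CN:NQ = 5:4 ⇒ N = (5/9, 0)
2. G lies on line CN with CG:GN = 5:2 ⇒ G = (25/63, 0)
3. P is the midpoint of KN ⇒ P = (5/18, 1/2)
4. E lies on line NQ with NE:EQ = 1:3 ⇒ E = (2/3, 0)
through K parallel to EP: direction (-7/18, 1/2); meets QG at W = (7/9, 0)
W = Q + t·(G−Q) with t = 7/19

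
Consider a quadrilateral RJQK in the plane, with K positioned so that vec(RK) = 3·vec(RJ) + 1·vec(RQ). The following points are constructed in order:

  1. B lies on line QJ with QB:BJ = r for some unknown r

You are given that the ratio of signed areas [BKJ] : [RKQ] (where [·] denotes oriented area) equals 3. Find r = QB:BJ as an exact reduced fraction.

Work in coordinates with R = (0, 0), J = (1, 0), Q = (0, 1), K = (3, 1).
1. With QB:BJ = r, write λ = r/(r+1) so B = Q + λ·(J−Q); B is affine-linear in λ
Every point depending on B is an affine combination of B and λ-independent points, so each such coordinate is linear in λ; the λ² term in each signed area is a multiple of (J−Q)×(J−Q) = 0, so 2·[BKJ] and 2·[RKQ] are each linear in λ. Evaluating at λ=0 and λ=1:
  2·[BKJ] = 3·λ − 3,   2·[RKQ] = 3
So [BKJ]:[RKQ] = (3·λ − 3) / (3). Setting this equal to 3:
  3·λ − 3 = 3·(3)  ⇒  λ = 4
Then r = λ/(1−λ) = (4)/(-3) = -4/3. Check: with r = -4/3, B = (4, -3) and [BKJ]:[RKQ] = 3 as required.

r = -4/3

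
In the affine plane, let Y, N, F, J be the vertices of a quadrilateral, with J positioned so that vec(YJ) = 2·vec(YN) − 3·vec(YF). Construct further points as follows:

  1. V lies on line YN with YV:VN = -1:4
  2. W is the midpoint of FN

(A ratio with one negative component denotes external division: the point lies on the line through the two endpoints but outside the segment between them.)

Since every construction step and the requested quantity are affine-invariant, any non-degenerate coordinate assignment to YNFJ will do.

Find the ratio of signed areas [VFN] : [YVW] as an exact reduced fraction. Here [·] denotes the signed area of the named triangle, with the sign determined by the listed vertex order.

[VFN]:[YVW] = 8

Choose coordinates Y = (0, 0), N = (1, 0), F = (0, 1), J = (2, -3).
1. V lies on line YN with YV:VN = -1:4 ⇒ V = (-1/3, 0)
2. W is the midpoint of FN ⇒ W = (1/2, 1/2)
2·[VFN] = -4/3, 2·[YVW] = -1/6
[VFN]:[YVW] = -4/3:-1/6 = 8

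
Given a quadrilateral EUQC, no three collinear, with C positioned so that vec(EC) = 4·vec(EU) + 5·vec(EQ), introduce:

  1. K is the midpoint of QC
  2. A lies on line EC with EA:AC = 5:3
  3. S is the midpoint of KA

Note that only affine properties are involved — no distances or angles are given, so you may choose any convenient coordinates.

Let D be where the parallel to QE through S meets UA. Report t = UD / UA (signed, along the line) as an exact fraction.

Set E = (0, 0), U = (1, 0), Q = (0, 1), C = (4, 5); any affine frame gives the same invariant.
1. K is the midpoint of QC ⇒ K = (2, 3)
2. A lies on line EC with EA:AC = 5:3 ⇒ A = (5/2, 25/8)
3. S is the midpoint of KA ⇒ S = (9/4, 49/16)
through S parallel to QE: direction (0, -1); meets UA at D = (9/4, 125/48)
D = U + t·(A−U) with t = 5/6

t = 5/6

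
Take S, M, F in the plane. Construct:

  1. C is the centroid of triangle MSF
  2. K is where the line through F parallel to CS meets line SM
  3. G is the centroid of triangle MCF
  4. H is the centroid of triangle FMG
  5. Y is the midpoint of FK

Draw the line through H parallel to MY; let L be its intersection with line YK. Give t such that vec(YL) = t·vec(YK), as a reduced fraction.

Choose coordinates S = (0, 0), M = (1, 0), F = (0, 1).
1. C is the centroid of triangle MSF ⇒ C = (1/3, 1/3)
2. K is where the line through F parallel to CS meets line SM ⇒ K = (-1, 0)
3. G is the centroid of triangle MCF ⇒ G = (4/9, 4/9)
4. H is the centroid of triangle FMG ⇒ H = (13/27, 13/27)
5. Y is the midpoint of FK ⇒ Y = (-1/2, 1/2)
through H parallel to MY: direction (-3/2, 1/2); meets YK at L = (-29/108, 79/108)
L = Y + t·(K−Y) with t = -25/54

t = -25/54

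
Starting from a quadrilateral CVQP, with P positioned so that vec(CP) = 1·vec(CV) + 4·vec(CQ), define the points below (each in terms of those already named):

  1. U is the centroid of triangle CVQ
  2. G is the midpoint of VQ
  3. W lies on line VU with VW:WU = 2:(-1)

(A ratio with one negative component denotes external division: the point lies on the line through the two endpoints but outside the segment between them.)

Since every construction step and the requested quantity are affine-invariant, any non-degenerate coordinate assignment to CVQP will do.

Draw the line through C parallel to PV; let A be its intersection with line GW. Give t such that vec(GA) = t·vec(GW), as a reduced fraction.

t = 3/5

Assign C = (0, 0), V = (1, 0), Q = (0, 1), P = (1, 4) — the answer is frame-independent, so this choice is without loss of generality.
1. U is the centroid of triangle CVQ ⇒ U = (1/3, 1/3)
2. G is the midpoint of VQ ⇒ G = (1/2, 1/2)
3. W lies on line VU with VW:WU = 2:(-1) ⇒ W = (-1/3, 2/3)
through C parallel to PV: direction (0, -4); meets GW at A = (0, 3/5)
A = G + t·(W−G) with t = 3/5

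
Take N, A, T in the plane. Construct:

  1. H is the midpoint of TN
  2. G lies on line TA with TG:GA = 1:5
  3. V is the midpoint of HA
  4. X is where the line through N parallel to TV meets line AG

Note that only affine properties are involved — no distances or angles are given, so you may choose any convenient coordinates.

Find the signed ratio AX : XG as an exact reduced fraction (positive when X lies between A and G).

Work in coordinates with N = (0, 0), A = (1, 0), T = (0, 1).
1. H is the midpoint of TN ⇒ H = (0, 1/2)
2. G lies on line TA with TG:GA = 1:5 ⇒ G = (1/6, 5/6)
3. V is the midpoint of HA ⇒ V = (1/2, 1/4)
4. X is where the line through N parallel to TV meets line AG ⇒ X = (-2, 3)
X = A + t·(G−A) with t = 18/5, so AX:XG = t:(1−t) = 18/5:-13/5

AX:XG = -18/13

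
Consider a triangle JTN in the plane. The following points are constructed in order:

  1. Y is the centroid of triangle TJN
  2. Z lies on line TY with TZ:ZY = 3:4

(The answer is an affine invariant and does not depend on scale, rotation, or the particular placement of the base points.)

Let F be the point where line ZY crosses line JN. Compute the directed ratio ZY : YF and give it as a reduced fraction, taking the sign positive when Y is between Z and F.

ZY:YF = 8/7

Set J = (0, 0), T = (1, 0), N = (0, 1); any affine frame gives the same invariant.
1. Y is the centroid of triangle TJN ⇒ Y = (1/3, 1/3)
2. Z lies on line TY with TZ:ZY = 3:4 ⇒ Z = (5/7, 1/7)
line ZY meets JN at F = (0, 1/2)
Y = Z + t·(F−Z) with t = 8/15, so ZY:YF = 8/15:7/15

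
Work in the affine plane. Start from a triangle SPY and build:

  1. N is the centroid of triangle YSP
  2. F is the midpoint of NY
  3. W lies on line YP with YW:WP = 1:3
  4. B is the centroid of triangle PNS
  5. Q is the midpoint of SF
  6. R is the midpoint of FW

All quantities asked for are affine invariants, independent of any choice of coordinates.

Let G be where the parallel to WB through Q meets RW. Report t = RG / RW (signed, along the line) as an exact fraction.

Choose coordinates S = (0, 0), P = (1, 0), Y = (0, 1).
1. N is the centroid of triangle YSP ⇒ N = (1/3, 1/3)
2. F is the midpoint of NY ⇒ F = (1/6, 2/3)
3. W lies on line YP with YW:WP = 1:3 ⇒ W = (1/4, 3/4)
4. B is the centroid of triangle PNS ⇒ B = (4/9, 1/9)
5. Q is the midpoint of SF ⇒ Q = (1/12, 1/3)
6. R is the midpoint of FW ⇒ R = (5/24, 17/24)
through Q parallel to WB: direction (7/36, -23/36); meets RW at G = (1/40, 21/40)
G = R + t·(W−R) with t = -22/5

t = -22/5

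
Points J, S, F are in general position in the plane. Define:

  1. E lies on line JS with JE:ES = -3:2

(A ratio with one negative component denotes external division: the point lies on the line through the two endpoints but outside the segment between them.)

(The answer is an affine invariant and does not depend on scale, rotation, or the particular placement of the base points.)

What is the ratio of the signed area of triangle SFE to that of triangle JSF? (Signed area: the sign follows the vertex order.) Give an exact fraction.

Assign J = (0, 0), S = (1, 0), F = (0, 1) — the answer is frame-independent, so this choice is without loss of generality.
1. E lies on line JS with JE:ES = -3:2 ⇒ E = (3, 0)
2·[SFE] = -2, 2·[JSF] = 1
[SFE]:[JSF] = -2:1 = -2

[SFE]:[JSF] = -2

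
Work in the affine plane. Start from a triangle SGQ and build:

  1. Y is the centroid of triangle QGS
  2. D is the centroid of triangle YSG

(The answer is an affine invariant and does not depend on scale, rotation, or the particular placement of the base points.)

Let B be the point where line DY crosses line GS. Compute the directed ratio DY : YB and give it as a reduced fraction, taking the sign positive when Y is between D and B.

Choose coordinates S = (0, 0), G = (1, 0), Q = (0, 1).
1. Y is the centroid of triangle QGS ⇒ Y = (1/3, 1/3)
2. D is the centroid of triangle YSG ⇒ D = (4/9, 1/9)
line DY meets GS at B = (1/2, 0)
Y = D + t·(B−D) with t = -2, so DY:YB = -2:3

DY:YB = -2/3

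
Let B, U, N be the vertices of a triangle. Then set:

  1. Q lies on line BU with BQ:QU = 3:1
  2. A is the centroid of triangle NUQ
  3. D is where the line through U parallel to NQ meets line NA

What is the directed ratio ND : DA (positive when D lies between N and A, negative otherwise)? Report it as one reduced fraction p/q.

Assign B = (0, 0), U = (1, 0), N = (0, 1) — the answer is frame-independent, so this choice is without loss of generality.
1. Q lies on line BU with BQ:QU = 3:1 ⇒ Q = (3/4, 0)
2. A is the centroid of triangle NUQ ⇒ A = (7/12, 1/3)
3. D is where the line through U parallel to NQ meets line NA ⇒ D = (7/4, -1)
D = N + t·(A−N) with t = 3, so ND:DA = t:(1−t) = 3:-2

ND:DA = -3/2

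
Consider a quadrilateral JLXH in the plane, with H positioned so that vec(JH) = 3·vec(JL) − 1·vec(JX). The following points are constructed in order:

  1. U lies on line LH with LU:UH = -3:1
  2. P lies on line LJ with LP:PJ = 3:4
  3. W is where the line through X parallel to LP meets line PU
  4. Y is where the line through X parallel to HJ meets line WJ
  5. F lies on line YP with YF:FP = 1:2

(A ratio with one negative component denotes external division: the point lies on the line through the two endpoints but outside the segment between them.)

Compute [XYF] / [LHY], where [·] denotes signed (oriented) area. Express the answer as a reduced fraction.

[XYF]:[LHY] = -68/21

Choose coordinates J = (0, 0), L = (1, 0), X = (0, 1), H = (3, -1).
1. U lies on line LH with LU:UH = -3:1 ⇒ U = (4, -3/2)
2. P lies on line LJ with LP:PJ = 3:4 ⇒ P = (4/7, 0)
3. W is where the line through X parallel to LP meets line PU ⇒ W = (-12/7, 1)
4. Y is where the line through X parallel to HJ meets line WJ ⇒ Y = (-4, 7/3)
5. F lies on line YP with YF:FP = 1:2 ⇒ F = (-52/21, 14/9)
2·[XYF] = 68/63, 2·[LHY] = -1/3
[XYF]:[LHY] = 68/63:-1/3 = -68/21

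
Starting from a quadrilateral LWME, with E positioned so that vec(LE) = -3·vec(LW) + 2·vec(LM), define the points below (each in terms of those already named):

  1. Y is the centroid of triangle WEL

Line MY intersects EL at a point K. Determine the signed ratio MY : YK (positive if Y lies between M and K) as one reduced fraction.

Set L = (0, 0), W = (1, 0), M = (0, 1), E = (-3, 2); any affine frame gives the same invariant.
1. Y is the centroid of triangle WEL ⇒ Y = (-2/3, 2/3)
line MY meets EL at K = (-6/7, 4/7)
Y = M + t·(K−M) with t = 7/9, so MY:YK = 7/9:2/9

MY:YK = 7/2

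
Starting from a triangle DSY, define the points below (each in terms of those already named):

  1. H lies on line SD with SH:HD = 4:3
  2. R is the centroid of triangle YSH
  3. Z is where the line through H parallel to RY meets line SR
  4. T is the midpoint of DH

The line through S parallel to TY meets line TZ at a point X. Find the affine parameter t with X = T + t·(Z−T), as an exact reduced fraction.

Assign D = (0, 0), S = (1, 0), Y = (0, 1) — the answer is frame-independent, so this choice is without loss of generality.
1. H lies on line SD with SH:HD = 4:3 ⇒ H = (3/7, 0)
2. R is the centroid of triangle YSH ⇒ R = (10/21, 1/3)
3. Z is where the line through H parallel to RY meets line SR ⇒ Z = (-1/21, 2/3)
4. T is the midpoint of DH ⇒ T = (3/14, 0)
through S parallel to TY: direction (-3/14, 1); meets TZ at X = (68/35, -22/5)
X = T + t·(Z−T) with t = -33/5

t = -33/5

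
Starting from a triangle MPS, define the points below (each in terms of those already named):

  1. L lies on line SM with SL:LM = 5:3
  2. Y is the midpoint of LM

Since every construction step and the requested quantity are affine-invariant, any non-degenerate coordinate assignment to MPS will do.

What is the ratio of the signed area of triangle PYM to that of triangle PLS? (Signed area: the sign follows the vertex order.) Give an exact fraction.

Work in coordinates with M = (0, 0), P = (1, 0), S = (0, 1).
1. L lies on line SM with SL:LM = 5:3 ⇒ L = (0, 3/8)
2. Y is the midpoint of LM ⇒ Y = (0, 3/16)
2·[PYM] = 3/16, 2·[PLS] = -5/8
[PYM]:[PLS] = 3/16:-5/8 = -3/10

[PYM]:[PLS] = -3/10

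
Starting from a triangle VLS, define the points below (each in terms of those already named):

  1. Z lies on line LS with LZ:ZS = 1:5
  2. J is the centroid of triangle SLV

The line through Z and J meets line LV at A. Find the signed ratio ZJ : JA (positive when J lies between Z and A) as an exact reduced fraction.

ZJ:JA = -1/2

Assign V = (0, 0), L = (1, 0), S = (0, 1) — the answer is frame-independent, so this choice is without loss of generality.
1. Z lies on line LS with LZ:ZS = 1:5 ⇒ Z = (5/6, 1/6)
2. J is the centroid of triangle SLV ⇒ J = (1/3, 1/3)
line ZJ meets LV at A = (4/3, 0)
J = Z + t·(A−Z) with t = -1, so ZJ:JA = -1:2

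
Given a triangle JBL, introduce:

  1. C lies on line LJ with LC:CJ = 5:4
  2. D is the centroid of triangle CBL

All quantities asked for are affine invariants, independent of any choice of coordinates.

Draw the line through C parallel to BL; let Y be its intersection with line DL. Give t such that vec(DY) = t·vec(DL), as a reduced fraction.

Choose coordinates J = (0, 0), B = (1, 0), L = (0, 1).
1. C lies on line LJ with LC:CJ = 5:4 ⇒ C = (0, 4/9)
2. D is the centroid of triangle CBL ⇒ D = (1/3, 13/27)
through C parallel to BL: direction (-1, 1); meets DL at Y = (1, -5/9)
Y = D + t·(L−D) with t = -2

t = -2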